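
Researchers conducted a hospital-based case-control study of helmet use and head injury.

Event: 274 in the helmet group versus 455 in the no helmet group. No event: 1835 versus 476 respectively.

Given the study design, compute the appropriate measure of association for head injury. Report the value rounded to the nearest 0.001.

0.156

From the description: a = 274, b = 1835, c = 455, d = 476.
This is a hospital-based case-control study: participants were sampled on outcome status, so risks in the source population cannot be estimated directly — relative risk is not valid here. The odds ratio is the appropriate measure.
OR = (a·d)/(b·c) = (274 × 476) / (1835 × 455) = 130424 / 834925 = 0.15621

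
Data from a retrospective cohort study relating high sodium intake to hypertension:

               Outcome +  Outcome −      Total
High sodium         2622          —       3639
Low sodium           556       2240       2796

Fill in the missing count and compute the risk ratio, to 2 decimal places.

The missing cell is in the exposed row: 3639 − 2622 = 1017.
So a = 2622, b = 1017, c = 556, d = 2240.
RR = [a/(a+b)] / [c/(c+d)] = (2622/3639) / (556/2796) = 0.72053/0.19886 = 3.62337

3.62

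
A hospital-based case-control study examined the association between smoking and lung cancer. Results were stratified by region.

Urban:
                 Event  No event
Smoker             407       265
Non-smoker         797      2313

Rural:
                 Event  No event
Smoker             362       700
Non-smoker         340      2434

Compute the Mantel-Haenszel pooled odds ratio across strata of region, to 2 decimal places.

OR_MH = Σ(aᵢdᵢ/nᵢ) / Σ(bᵢcᵢ/nᵢ), where nᵢ is the stratum total.
Stratum 1 (Urban): n = 3782; a·d/n = 407·2313/3782 = 248.9135; b·c/n = 265·797/3782 = 55.8448
Stratum 2 (Rural): n = 3836; a·d/n = 362·2434/3836 = 229.6945; b·c/n = 700·340/3836 = 62.0438
OR_MH = (248.9135 + 229.6945) / (55.8448 + 62.0438) = 478.6080 / 117.8886 = 4.05983

4.06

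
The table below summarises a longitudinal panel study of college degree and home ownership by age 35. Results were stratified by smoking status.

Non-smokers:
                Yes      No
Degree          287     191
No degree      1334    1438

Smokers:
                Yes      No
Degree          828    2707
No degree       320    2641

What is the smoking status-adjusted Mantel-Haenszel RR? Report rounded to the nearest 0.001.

1.680

RR_MH = Σ(aᵢ·n₀ᵢ/nᵢ) / Σ(cᵢ·n₁ᵢ/nᵢ), with n₁ᵢ = aᵢ+bᵢ (exposed), n₀ᵢ = cᵢ+dᵢ (unexposed), nᵢ = n₁ᵢ+n₀ᵢ.
Stratum 1 (Non-smokers): n₁ = 478, n₀ = 2772, n = 3250; a·n₀/n = 287·2772/3250 = 244.7889; c·n₁/n = 1334·478/3250 = 196.2006
Stratum 2 (Smokers): n₁ = 3535, n₀ = 2961, n = 6496; a·n₀/n = 828·2961/6496 = 377.4181; c·n₁/n = 320·3535/6496 = 174.1379
RR_MH = (244.7889 + 377.4181) / (196.2006 + 174.1379) = 622.2070 / 370.3385 = 1.68010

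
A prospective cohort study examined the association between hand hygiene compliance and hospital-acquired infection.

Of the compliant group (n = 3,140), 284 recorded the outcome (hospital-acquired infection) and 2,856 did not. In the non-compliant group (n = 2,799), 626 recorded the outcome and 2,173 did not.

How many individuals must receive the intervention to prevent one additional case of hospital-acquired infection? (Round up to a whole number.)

Risk in treated group = 284/3140 = 0.09045; risk in control = 626/2799 = 0.22365.
Absolute risk reduction = 0.22365 − 0.09045 = 0.13321
NNT = 1 / ARR = 1 / 0.13321 = 7.507 → round up → 8

8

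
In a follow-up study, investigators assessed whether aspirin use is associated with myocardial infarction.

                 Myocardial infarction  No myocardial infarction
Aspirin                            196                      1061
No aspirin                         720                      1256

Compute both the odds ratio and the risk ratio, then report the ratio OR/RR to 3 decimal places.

0.753

Cells: a = 196, b = 1061, c = 720, d = 1256.
OR = (196·1256)/(1061·720) = 246176/763920 = 0.32225
Risk in exposed = 196/1257 = 0.15593; risk in unexposed = 720/1976 = 0.36437; RR = 0.42793
OR/RR = 0.32225 / 0.42793 = 0.75305
The outcome is not rare, so the OR lies further from 1 than the RR.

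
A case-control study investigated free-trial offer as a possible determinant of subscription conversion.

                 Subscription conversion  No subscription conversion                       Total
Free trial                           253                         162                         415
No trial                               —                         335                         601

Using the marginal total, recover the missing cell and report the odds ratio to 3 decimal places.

The missing cell is in the unexposed row: 601 − 335 = 266.
So a = 253, b = 162, c = 266, d = 335.
OR = (a·d)/(b·c) = (253 × 335) / (162 × 266) = 84755 / 43092 = 1.96684

1.967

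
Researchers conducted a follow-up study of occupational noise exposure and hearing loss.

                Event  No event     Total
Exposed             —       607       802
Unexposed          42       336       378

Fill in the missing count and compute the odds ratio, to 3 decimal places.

2.570

The missing cell is in the exposed row: 802 − 607 = 195.
So a = 195, b = 607, c = 42, d = 336.
OR = (a·d)/(b·c) = (195 × 336) / (607 × 42) = 65520 / 25494 = 2.57002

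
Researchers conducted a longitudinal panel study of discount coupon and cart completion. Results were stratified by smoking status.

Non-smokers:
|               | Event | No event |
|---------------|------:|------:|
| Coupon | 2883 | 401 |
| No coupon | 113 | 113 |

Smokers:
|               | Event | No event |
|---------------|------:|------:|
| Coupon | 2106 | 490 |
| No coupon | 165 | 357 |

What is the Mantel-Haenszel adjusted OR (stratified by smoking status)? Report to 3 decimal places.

OR_MH = Σ(aᵢdᵢ/nᵢ) / Σ(bᵢcᵢ/nᵢ), where nᵢ is the stratum total.
Stratum 1 (Non-smokers): n = 3510; a·d/n = 2883·113/3510 = 92.8145; b·c/n = 401·113/3510 = 12.9097
Stratum 2 (Smokers): n = 3118; a·d/n = 2106·357/3118 = 241.1296; b·c/n = 490·165/3118 = 25.9301
OR_MH = (92.8145 + 241.1296) / (12.9097 + 25.9301) = 333.9441 / 38.8398 = 8.59799

8.598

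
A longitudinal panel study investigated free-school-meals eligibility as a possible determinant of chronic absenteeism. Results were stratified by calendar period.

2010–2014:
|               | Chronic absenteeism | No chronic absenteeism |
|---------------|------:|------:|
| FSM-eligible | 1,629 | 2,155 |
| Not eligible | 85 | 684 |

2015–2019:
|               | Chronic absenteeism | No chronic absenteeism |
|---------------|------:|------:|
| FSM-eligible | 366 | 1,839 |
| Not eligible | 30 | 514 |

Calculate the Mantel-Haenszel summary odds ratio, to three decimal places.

5.193

OR_MH = Σ(aᵢdᵢ/nᵢ) / Σ(bᵢcᵢ/nᵢ), where nᵢ is the stratum total.
Stratum 1 (2010–2014): n = 4553; a·d/n = 1629·684/4553 = 244.7257; b·c/n = 2155·85/4553 = 40.2317
Stratum 2 (2015–2019): n = 2749; a·d/n = 366·514/2749 = 68.4336; b·c/n = 1839·30/2749 = 20.0691
OR_MH = (244.7257 + 68.4336) / (40.2317 + 20.0691) = 313.1593 / 60.3008 = 5.19328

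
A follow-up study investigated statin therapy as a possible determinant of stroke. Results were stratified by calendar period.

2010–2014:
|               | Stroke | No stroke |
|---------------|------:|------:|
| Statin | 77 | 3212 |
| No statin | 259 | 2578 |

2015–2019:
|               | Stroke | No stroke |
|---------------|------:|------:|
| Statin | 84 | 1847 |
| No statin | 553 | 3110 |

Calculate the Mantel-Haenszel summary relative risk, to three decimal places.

0.275

RR_MH = Σ(aᵢ·n₀ᵢ/nᵢ) / Σ(cᵢ·n₁ᵢ/nᵢ), with n₁ᵢ = aᵢ+bᵢ (exposed), n₀ᵢ = cᵢ+dᵢ (unexposed), nᵢ = n₁ᵢ+n₀ᵢ.
Stratum 1 (2010–2014): n₁ = 3289, n₀ = 2837, n = 6126; a·n₀/n = 77·2837/6126 = 35.6593; c·n₁/n = 259·3289/6126 = 139.0550
Stratum 2 (2015–2019): n₁ = 1931, n₀ = 3663, n = 5594; a·n₀/n = 84·3663/5594 = 55.0039; c·n₁/n = 553·1931/5594 = 190.8908
RR_MH = (35.6593 + 55.0039) / (139.0550 + 190.8908) = 90.6633 / 329.9458 = 0.27478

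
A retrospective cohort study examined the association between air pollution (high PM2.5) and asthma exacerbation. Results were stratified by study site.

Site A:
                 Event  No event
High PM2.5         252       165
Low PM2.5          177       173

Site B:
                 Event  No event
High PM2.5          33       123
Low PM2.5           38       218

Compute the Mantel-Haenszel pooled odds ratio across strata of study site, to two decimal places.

OR_MH = Σ(aᵢdᵢ/nᵢ) / Σ(bᵢcᵢ/nᵢ), where nᵢ is the stratum total.
Stratum 1 (Site A): n = 767; a·d/n = 252·173/767 = 56.8396; b·c/n = 165·177/767 = 38.0769
Stratum 2 (Site B): n = 412; a·d/n = 33·218/412 = 17.4612; b·c/n = 123·38/412 = 11.3447
OR_MH = (56.8396 + 17.4612) / (38.0769 + 11.3447) = 74.3008 / 49.4216 = 1.50341

1.50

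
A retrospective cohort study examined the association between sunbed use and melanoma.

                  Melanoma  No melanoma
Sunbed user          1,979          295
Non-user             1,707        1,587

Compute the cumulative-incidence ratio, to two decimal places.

Cells: a = 1979, b = 295, c = 1707, d = 1587.
Risk in exposed = 1979/2274 = 0.87027; risk in unexposed = 1707/3294 = 0.51821.
RR = 0.87027 / 0.51821 = 1.67937
The risk among the exposed is 1.68 times that among the unexposed.

1.68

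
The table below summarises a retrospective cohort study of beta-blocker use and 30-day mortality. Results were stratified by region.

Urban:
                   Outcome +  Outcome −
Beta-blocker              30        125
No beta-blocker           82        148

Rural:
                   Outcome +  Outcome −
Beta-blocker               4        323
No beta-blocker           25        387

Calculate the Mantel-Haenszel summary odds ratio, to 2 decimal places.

0.36

OR_MH = Σ(aᵢdᵢ/nᵢ) / Σ(bᵢcᵢ/nᵢ), where nᵢ is the stratum total.
Stratum 1 (Urban): n = 385; a·d/n = 30·148/385 = 11.5325; b·c/n = 125·82/385 = 26.6234
Stratum 2 (Rural): n = 739; a·d/n = 4·387/739 = 2.0947; b·c/n = 323·25/739 = 10.9269
OR_MH = (11.5325 + 2.0947) / (26.6234 + 10.9269) = 13.6272 / 37.5503 = 0.36290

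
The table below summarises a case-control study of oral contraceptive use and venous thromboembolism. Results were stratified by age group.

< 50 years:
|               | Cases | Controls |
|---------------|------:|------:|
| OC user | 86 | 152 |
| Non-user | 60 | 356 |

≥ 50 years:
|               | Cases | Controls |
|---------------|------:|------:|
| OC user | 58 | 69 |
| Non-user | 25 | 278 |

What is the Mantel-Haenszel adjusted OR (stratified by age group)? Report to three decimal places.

4.695

OR_MH = Σ(aᵢdᵢ/nᵢ) / Σ(bᵢcᵢ/nᵢ), where nᵢ is the stratum total.
Stratum 1 (< 50 years): n = 654; a·d/n = 86·356/654 = 46.8135; b·c/n = 152·60/654 = 13.9450
Stratum 2 (≥ 50 years): n = 430; a·d/n = 58·278/430 = 37.4977; b·c/n = 69·25/430 = 4.0116
OR_MH = (46.8135 + 37.4977) / (13.9450 + 4.0116) = 84.3111 / 17.9566 = 4.69528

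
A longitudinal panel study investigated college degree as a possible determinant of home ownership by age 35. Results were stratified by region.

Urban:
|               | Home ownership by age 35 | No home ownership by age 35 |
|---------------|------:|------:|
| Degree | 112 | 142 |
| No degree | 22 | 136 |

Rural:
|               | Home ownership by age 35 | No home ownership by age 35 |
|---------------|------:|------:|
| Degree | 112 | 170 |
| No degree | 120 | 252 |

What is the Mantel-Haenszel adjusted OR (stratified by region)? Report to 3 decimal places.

2.066

OR_MH = Σ(aᵢdᵢ/nᵢ) / Σ(bᵢcᵢ/nᵢ), where nᵢ is the stratum total.
Stratum 1 (Urban): n = 412; a·d/n = 112·136/412 = 36.9709; b·c/n = 142·22/412 = 7.5825
Stratum 2 (Rural): n = 654; a·d/n = 112·252/654 = 43.1560; b·c/n = 170·120/654 = 31.1927
OR_MH = (36.9709 + 43.1560) / (7.5825 + 31.1927) = 80.1268 / 38.7752 = 2.06645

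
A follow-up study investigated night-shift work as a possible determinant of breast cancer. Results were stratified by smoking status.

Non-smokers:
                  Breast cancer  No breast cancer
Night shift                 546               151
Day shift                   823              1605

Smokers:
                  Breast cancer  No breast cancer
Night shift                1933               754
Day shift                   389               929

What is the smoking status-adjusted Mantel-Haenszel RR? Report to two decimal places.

2.39

RR_MH = Σ(aᵢ·n₀ᵢ/nᵢ) / Σ(cᵢ·n₁ᵢ/nᵢ), with n₁ᵢ = aᵢ+bᵢ (exposed), n₀ᵢ = cᵢ+dᵢ (unexposed), nᵢ = n₁ᵢ+n₀ᵢ.
Stratum 1 (Non-smokers): n₁ = 697, n₀ = 2428, n = 3125; a·n₀/n = 546·2428/3125 = 424.2202; c·n₁/n = 823·697/3125 = 183.5619
Stratum 2 (Smokers): n₁ = 2687, n₀ = 1318, n = 4005; a·n₀/n = 1933·1318/4005 = 636.1283; c·n₁/n = 389·2687/4005 = 260.9845
RR_MH = (424.2202 + 636.1283) / (183.5619 + 260.9845) = 1060.3485 / 444.5464 = 2.38524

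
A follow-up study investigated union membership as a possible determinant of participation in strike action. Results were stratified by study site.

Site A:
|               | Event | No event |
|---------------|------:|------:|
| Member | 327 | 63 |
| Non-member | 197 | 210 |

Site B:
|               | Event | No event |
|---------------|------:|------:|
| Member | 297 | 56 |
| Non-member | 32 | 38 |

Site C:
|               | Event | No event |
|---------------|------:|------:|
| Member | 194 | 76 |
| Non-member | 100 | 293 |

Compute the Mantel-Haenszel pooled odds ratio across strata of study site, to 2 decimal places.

6.35

OR_MH = Σ(aᵢdᵢ/nᵢ) / Σ(bᵢcᵢ/nᵢ), where nᵢ is the stratum total.
Stratum 1 (Site A): n = 797; a·d/n = 327·210/797 = 86.1606; b·c/n = 63·197/797 = 15.5721
Stratum 2 (Site B): n = 423; a·d/n = 297·38/423 = 26.6809; b·c/n = 56·32/423 = 4.2364
Stratum 3 (Site C): n = 663; a·d/n = 194·293/663 = 85.7345; b·c/n = 76·100/663 = 11.4630
OR_MH = (86.1606 + 26.6809 + 85.7345) / (15.5721 + 4.2364 + 11.4630) = 198.5760 / 31.2716 = 6.35004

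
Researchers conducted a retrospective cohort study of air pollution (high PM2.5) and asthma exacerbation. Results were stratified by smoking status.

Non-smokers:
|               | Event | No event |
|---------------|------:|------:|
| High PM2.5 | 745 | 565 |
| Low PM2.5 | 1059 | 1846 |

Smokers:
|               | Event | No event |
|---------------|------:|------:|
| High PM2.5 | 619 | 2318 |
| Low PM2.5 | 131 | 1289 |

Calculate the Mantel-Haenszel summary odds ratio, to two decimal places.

OR_MH = Σ(aᵢdᵢ/nᵢ) / Σ(bᵢcᵢ/nᵢ), where nᵢ is the stratum total.
Stratum 1 (Non-smokers): n = 4215; a·d/n = 745·1846/4215 = 326.2800; b·c/n = 565·1059/4215 = 141.9537
Stratum 2 (Smokers): n = 4357; a·d/n = 619·1289/4357 = 183.1285; b·c/n = 2318·131/4357 = 69.6943
OR_MH = (326.2800 + 183.1285) / (141.9537 + 69.6943) = 509.4085 / 211.6480 = 2.40687

2.41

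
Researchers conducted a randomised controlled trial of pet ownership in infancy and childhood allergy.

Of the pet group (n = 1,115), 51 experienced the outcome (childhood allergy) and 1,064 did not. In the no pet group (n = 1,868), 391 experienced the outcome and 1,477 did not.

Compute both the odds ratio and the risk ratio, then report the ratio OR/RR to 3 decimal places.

0.829

From the description: a = 51, b = 1064, c = 391, d = 1477.
OR = (51·1477)/(1064·391) = 75327/416024 = 0.18106
Risk in exposed = 51/1115 = 0.04574; risk in unexposed = 391/1868 = 0.20931; RR = 0.21852
OR/RR = 0.18106 / 0.21852 = 0.82858
The outcome is not rare, so the OR lies further from 1 than the RR.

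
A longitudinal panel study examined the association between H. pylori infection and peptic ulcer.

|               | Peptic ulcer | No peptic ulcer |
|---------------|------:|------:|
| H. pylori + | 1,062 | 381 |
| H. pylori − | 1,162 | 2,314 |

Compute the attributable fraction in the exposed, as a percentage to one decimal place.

54.6

Cells: a = 1062, b = 381, c = 1162, d = 2314.
Risk in exposed = 1062/1443 = 0.73597; risk in unexposed = 1162/3476 = 0.33429.
RR = 0.73597/0.33429 = 2.20157
AR% = (RR − 1)/RR × 100 = (2.20157 − 1)/2.20157 × 100 = 54.5778%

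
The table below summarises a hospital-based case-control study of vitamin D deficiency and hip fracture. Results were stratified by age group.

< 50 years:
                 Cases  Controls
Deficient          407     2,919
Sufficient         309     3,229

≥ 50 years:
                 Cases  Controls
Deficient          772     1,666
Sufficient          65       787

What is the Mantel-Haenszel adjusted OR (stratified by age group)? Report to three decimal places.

OR_MH = Σ(aᵢdᵢ/nᵢ) / Σ(bᵢcᵢ/nᵢ), where nᵢ is the stratum total.
Stratum 1 (< 50 years): n = 6864; a·d/n = 407·3229/6864 = 191.4631; b·c/n = 2919·309/6864 = 131.4060
Stratum 2 (≥ 50 years): n = 3290; a·d/n = 772·787/3290 = 184.6699; b·c/n = 1666·65/3290 = 32.9149
OR_MH = (191.4631 + 184.6699) / (131.4060 + 32.9149) = 376.1330 / 164.3209 = 2.28901

2.289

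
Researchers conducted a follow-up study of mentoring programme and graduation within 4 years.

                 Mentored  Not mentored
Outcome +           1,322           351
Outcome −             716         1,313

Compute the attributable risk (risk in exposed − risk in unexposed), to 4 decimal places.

Reading the table with exposure as columns: a = 1322 (Mentored, case), b = 716 (Mentored, non-case), c = 351 (Not mentored, case), d = 1313.
Risk in exposed = 1322/2038 = 0.648675; risk in unexposed = 351/1664 = 0.210938.
Risk difference = 0.648675 − 0.210938 = 0.437738

0.4377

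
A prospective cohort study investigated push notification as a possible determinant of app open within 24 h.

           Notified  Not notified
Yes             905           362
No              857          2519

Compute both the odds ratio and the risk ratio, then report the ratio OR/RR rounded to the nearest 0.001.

1.798

Reading the table with exposure as columns: a = 905 (Notified, case), b = 857 (Notified, non-case), c = 362 (Not notified, case), d = 2519.
OR = (905·2519)/(857·362) = 2279695/310234 = 7.34831
Risk in exposed = 905/1762 = 0.51362; risk in unexposed = 362/2881 = 0.12565; RR = 4.08768
OR/RR = 7.34831 / 4.08768 = 1.79767
The outcome is not rare, so the OR lies further from 1 than the RR.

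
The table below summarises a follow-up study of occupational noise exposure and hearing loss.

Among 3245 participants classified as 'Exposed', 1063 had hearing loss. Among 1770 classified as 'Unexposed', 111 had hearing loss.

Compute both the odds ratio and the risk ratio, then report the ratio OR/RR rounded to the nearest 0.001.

1.394

From the description: a = 1063, b = 2182, c = 111, d = 1659.
OR = (1063·1659)/(2182·111) = 1763517/242202 = 7.28118
Risk in exposed = 1063/3245 = 0.32758; risk in unexposed = 111/1770 = 0.06271; RR = 5.22359
OR/RR = 7.28118 / 5.22359 = 1.39390
The outcome is not rare, so the OR lies further from 1 than the RR.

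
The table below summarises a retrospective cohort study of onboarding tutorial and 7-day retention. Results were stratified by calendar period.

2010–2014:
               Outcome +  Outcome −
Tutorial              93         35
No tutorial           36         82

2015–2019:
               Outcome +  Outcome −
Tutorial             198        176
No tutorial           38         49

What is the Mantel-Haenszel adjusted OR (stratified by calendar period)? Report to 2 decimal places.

2.65

OR_MH = Σ(aᵢdᵢ/nᵢ) / Σ(bᵢcᵢ/nᵢ), where nᵢ is the stratum total.
Stratum 1 (2010–2014): n = 246; a·d/n = 93·82/246 = 31.0000; b·c/n = 35·36/246 = 5.1220
Stratum 2 (2015–2019): n = 461; a·d/n = 198·49/461 = 21.0456; b·c/n = 176·38/461 = 14.5076
OR_MH = (31.0000 + 21.0456) / (5.1220 + 14.5076) = 52.0456 / 19.6295 = 2.65139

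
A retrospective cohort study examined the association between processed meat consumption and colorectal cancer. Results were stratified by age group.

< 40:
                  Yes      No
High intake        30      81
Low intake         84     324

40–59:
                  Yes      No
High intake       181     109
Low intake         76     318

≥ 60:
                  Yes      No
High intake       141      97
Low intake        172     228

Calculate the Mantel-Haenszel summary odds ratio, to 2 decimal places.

2.98

OR_MH = Σ(aᵢdᵢ/nᵢ) / Σ(bᵢcᵢ/nᵢ), where nᵢ is the stratum total.
Stratum 1 (< 40): n = 519; a·d/n = 30·324/519 = 18.7283; b·c/n = 81·84/519 = 13.1098
Stratum 2 (40–59): n = 684; a·d/n = 181·318/684 = 84.1491; b·c/n = 109·76/684 = 12.1111
Stratum 3 (≥ 60): n = 638; a·d/n = 141·228/638 = 50.3887; b·c/n = 97·172/638 = 26.1505
OR_MH = (18.7283 + 84.1491 + 50.3887) / (13.1098 + 12.1111 + 26.1505) = 153.2662 / 51.3714 = 2.98349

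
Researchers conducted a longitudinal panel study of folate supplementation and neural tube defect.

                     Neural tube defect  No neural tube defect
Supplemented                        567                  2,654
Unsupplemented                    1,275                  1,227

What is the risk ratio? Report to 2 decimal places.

Cells: a = 567, b = 2654, c = 1275, d = 1227.
Risk in exposed = 567/3221 = 0.17603; risk in unexposed = 1275/2502 = 0.50959.
RR = 0.17603 / 0.50959 = 0.34544
The risk is 65% lower among the exposed than among the unexposed.

0.35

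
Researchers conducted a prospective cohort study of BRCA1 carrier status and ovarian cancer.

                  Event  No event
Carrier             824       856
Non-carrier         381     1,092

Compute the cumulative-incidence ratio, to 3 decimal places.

Cells: a = 824, b = 856, c = 381, d = 1092.
Risk in exposed = 824/1680 = 0.49048; risk in unexposed = 381/1473 = 0.25866.
RR = 0.49048 / 0.25866 = 1.89625
The risk among the exposed is 1.90 times that among the unexposed.

1.896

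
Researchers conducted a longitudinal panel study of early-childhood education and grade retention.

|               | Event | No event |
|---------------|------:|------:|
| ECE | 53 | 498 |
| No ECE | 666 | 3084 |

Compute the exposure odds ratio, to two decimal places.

0.49

Cells: a = 53, b = 498, c = 666, d = 3084.
OR = (a·d)/(b·c) = (53 × 3084) / (498 × 666) = 163452 / 331668 = 0.49282
Exposure is associated with lower odds of grade retention (OR = 0.49 < 1).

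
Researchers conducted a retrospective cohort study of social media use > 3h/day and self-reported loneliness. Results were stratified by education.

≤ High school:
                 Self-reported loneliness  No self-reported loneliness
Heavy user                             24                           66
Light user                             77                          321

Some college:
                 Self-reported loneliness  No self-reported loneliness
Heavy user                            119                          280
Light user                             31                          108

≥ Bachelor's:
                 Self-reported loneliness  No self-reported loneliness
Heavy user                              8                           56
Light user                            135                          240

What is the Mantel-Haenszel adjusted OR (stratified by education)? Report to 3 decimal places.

1.006

OR_MH = Σ(aᵢdᵢ/nᵢ) / Σ(bᵢcᵢ/nᵢ), where nᵢ is the stratum total.
Stratum 1 (≤ High school): n = 488; a·d/n = 24·321/488 = 15.7869; b·c/n = 66·77/488 = 10.4139
Stratum 2 (Some college): n = 538; a·d/n = 119·108/538 = 23.8885; b·c/n = 280·31/538 = 16.1338
Stratum 3 (≥ Bachelor's): n = 439; a·d/n = 8·240/439 = 4.3736; b·c/n = 56·135/439 = 17.2210
OR_MH = (15.7869 + 23.8885 + 4.3736) / (10.4139 + 16.1338 + 17.2210) = 44.0489 / 43.7687 = 1.00640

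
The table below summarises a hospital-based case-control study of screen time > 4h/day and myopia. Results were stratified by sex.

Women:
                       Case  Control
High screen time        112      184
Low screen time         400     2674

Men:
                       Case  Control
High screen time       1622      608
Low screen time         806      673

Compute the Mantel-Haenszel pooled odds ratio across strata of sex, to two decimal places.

OR_MH = Σ(aᵢdᵢ/nᵢ) / Σ(bᵢcᵢ/nᵢ), where nᵢ is the stratum total.
Stratum 1 (Women): n = 3370; a·d/n = 112·2674/3370 = 88.8688; b·c/n = 184·400/3370 = 21.8398
Stratum 2 (Men): n = 3709; a·d/n = 1622·673/3709 = 294.3128; b·c/n = 608·806/3709 = 132.1240
OR_MH = (88.8688 + 294.3128) / (21.8398 + 132.1240) = 383.1816 / 153.9638 = 2.48878

2.49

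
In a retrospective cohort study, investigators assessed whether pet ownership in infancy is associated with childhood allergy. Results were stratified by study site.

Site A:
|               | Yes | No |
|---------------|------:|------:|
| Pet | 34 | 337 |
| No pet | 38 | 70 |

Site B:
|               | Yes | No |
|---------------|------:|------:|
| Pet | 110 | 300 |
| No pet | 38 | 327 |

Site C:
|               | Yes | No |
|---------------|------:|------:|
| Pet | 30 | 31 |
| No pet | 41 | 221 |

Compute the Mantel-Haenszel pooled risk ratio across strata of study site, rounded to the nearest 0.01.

1.46

RR_MH = Σ(aᵢ·n₀ᵢ/nᵢ) / Σ(cᵢ·n₁ᵢ/nᵢ), with n₁ᵢ = aᵢ+bᵢ (exposed), n₀ᵢ = cᵢ+dᵢ (unexposed), nᵢ = n₁ᵢ+n₀ᵢ.
Stratum 1 (Site A): n₁ = 371, n₀ = 108, n = 479; a·n₀/n = 34·108/479 = 7.6660; c·n₁/n = 38·371/479 = 29.4322
Stratum 2 (Site B): n₁ = 410, n₀ = 365, n = 775; a·n₀/n = 110·365/775 = 51.8065; c·n₁/n = 38·410/775 = 20.1032
Stratum 3 (Site C): n₁ = 61, n₀ = 262, n = 323; a·n₀/n = 30·262/323 = 24.3344; c·n₁/n = 41·61/323 = 7.7430
RR_MH = (7.6660 + 51.8065 + 24.3344) / (29.4322 + 20.1032 + 7.7430) = 83.8068 / 57.2784 = 1.46315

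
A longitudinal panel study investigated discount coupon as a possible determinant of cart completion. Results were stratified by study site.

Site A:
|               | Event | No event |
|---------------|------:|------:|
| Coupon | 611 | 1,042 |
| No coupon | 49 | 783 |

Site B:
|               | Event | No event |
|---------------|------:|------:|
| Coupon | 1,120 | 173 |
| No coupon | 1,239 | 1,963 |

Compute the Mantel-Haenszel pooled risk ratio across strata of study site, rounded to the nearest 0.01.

2.58

RR_MH = Σ(aᵢ·n₀ᵢ/nᵢ) / Σ(cᵢ·n₁ᵢ/nᵢ), with n₁ᵢ = aᵢ+bᵢ (exposed), n₀ᵢ = cᵢ+dᵢ (unexposed), nᵢ = n₁ᵢ+n₀ᵢ.
Stratum 1 (Site A): n₁ = 1653, n₀ = 832, n = 2485; a·n₀/n = 611·832/2485 = 204.5682; c·n₁/n = 49·1653/2485 = 32.5944
Stratum 2 (Site B): n₁ = 1293, n₀ = 3202, n = 4495; a·n₀/n = 1120·3202/4495 = 797.8287; c·n₁/n = 1239·1293/4495 = 356.4020
RR_MH = (204.5682 + 797.8287) / (32.5944 + 356.4020) = 1002.3969 / 388.9964 = 2.57688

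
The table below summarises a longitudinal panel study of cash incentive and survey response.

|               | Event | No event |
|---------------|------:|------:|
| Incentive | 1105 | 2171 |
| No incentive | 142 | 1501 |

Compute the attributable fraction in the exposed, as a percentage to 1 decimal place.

Cells: a = 1105, b = 2171, c = 142, d = 1501.
Risk in exposed = 1105/3276 = 0.33730; risk in unexposed = 142/1643 = 0.08643.
RR = 0.33730/0.08643 = 3.90272
AR% = (RR − 1)/RR × 100 = (3.90272 − 1)/3.90272 × 100 = 74.3769%

74.4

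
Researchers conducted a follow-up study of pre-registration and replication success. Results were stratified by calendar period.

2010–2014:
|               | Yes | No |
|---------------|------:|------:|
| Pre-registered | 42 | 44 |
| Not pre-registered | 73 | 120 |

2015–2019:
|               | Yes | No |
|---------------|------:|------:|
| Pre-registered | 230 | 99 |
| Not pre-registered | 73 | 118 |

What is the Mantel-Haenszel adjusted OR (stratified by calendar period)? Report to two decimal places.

OR_MH = Σ(aᵢdᵢ/nᵢ) / Σ(bᵢcᵢ/nᵢ), where nᵢ is the stratum total.
Stratum 1 (2010–2014): n = 279; a·d/n = 42·120/279 = 18.0645; b·c/n = 44·73/279 = 11.5125
Stratum 2 (2015–2019): n = 520; a·d/n = 230·118/520 = 52.1923; b·c/n = 99·73/520 = 13.8981
OR_MH = (18.0645 + 52.1923) / (11.5125 + 13.8981) = 70.2568 / 25.4106 = 2.76486

2.76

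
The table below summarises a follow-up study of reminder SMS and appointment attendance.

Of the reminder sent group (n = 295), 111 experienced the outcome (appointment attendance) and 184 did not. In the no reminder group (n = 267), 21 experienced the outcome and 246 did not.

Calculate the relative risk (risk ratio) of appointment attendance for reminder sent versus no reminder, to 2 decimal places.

4.78

From the description: a = 111, b = 184, c = 21, d = 246.
Risk in exposed = 111/295 = 0.37627; risk in unexposed = 21/267 = 0.07865.
RR = 0.37627 / 0.07865 = 4.78402
The risk among the exposed is 4.78 times that among the unexposed.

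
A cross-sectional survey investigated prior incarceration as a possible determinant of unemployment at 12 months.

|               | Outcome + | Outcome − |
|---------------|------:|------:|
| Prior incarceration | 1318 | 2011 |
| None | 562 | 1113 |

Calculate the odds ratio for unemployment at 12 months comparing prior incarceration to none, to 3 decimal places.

Cells: a = 1318, b = 2011, c = 562, d = 1113.
OR = (a·d)/(b·c) = (1318 × 1113) / (2011 × 562) = 1466934 / 1130182 = 1.29796
The odds of unemployment at 12 months are about 1.30 times as high in the prior incarceration group.

1.298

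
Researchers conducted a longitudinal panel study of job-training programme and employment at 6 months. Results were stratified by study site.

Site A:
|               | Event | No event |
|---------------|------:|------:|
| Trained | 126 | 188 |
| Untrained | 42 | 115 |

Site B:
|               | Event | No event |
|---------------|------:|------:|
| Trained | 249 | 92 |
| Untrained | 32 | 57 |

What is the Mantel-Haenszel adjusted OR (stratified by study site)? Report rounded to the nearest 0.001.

OR_MH = Σ(aᵢdᵢ/nᵢ) / Σ(bᵢcᵢ/nᵢ), where nᵢ is the stratum total.
Stratum 1 (Site A): n = 471; a·d/n = 126·115/471 = 30.7643; b·c/n = 188·42/471 = 16.7643
Stratum 2 (Site B): n = 430; a·d/n = 249·57/430 = 33.0070; b·c/n = 92·32/430 = 6.8465
OR_MH = (30.7643 + 33.0070) / (16.7643 + 6.8465) = 63.7713 / 23.6108 = 2.70093

2.701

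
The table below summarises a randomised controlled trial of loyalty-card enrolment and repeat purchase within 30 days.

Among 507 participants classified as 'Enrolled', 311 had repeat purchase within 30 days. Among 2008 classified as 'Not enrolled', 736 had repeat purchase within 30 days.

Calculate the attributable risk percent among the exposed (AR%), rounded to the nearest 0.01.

40.25

From the description: a = 311, b = 196, c = 736, d = 1272.
Risk in exposed = 311/507 = 0.61341; risk in unexposed = 736/2008 = 0.36653.
RR = 0.61341/0.36653 = 1.67355
AR% = (RR − 1)/RR × 100 = (1.67355 − 1)/1.67355 × 100 = 40.2467%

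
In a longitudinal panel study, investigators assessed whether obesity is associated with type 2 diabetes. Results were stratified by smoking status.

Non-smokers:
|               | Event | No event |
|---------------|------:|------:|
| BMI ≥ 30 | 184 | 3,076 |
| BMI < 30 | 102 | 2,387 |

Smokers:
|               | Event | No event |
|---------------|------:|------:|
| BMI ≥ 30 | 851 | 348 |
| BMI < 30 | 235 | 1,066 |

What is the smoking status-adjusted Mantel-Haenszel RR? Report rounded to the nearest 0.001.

3.064

RR_MH = Σ(aᵢ·n₀ᵢ/nᵢ) / Σ(cᵢ·n₁ᵢ/nᵢ), with n₁ᵢ = aᵢ+bᵢ (exposed), n₀ᵢ = cᵢ+dᵢ (unexposed), nᵢ = n₁ᵢ+n₀ᵢ.
Stratum 1 (Non-smokers): n₁ = 3260, n₀ = 2489, n = 5749; a·n₀/n = 184·2489/5749 = 79.6619; c·n₁/n = 102·3260/5749 = 57.8396
Stratum 2 (Smokers): n₁ = 1199, n₀ = 1301, n = 2500; a·n₀/n = 851·1301/2500 = 442.8604; c·n₁/n = 235·1199/2500 = 112.7060
RR_MH = (79.6619 + 442.8604) / (57.8396 + 112.7060) = 522.5223 / 170.5456 = 3.06383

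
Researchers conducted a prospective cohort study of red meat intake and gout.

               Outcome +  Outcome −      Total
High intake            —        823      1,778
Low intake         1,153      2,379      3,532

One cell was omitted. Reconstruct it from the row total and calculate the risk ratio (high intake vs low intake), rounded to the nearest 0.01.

1.65

The missing cell is in the exposed row: 1778 − 823 = 955.
So a = 955, b = 823, c = 1153, d = 2379.
RR = [a/(a+b)] / [c/(c+d)] = (955/1778) / (1153/3532) = 0.53712/0.32644 = 1.64537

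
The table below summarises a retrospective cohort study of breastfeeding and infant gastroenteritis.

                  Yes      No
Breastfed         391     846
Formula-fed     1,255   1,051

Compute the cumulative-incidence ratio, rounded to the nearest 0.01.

Cells: a = 391, b = 846, c = 1255, d = 1051.
Risk in exposed = 391/1237 = 0.31609; risk in unexposed = 1255/2306 = 0.54423.
RR = 0.31609 / 0.54423 = 0.58079
The risk is 42% lower among the exposed than among the unexposed.

0.58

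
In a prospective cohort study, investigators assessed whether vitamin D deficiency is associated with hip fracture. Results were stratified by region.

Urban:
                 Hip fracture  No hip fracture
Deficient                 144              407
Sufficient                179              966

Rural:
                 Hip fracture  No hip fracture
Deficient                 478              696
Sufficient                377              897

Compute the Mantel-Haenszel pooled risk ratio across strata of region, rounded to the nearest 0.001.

RR_MH = Σ(aᵢ·n₀ᵢ/nᵢ) / Σ(cᵢ·n₁ᵢ/nᵢ), with n₁ᵢ = aᵢ+bᵢ (exposed), n₀ᵢ = cᵢ+dᵢ (unexposed), nᵢ = n₁ᵢ+n₀ᵢ.
Stratum 1 (Urban): n₁ = 551, n₀ = 1145, n = 1696; a·n₀/n = 144·1145/1696 = 97.2170; c·n₁/n = 179·551/1696 = 58.1539
Stratum 2 (Rural): n₁ = 1174, n₀ = 1274, n = 2448; a·n₀/n = 478·1274/2448 = 248.7631; c·n₁/n = 377·1174/2448 = 180.7998
RR_MH = (97.2170 + 248.7631) / (58.1539 + 180.7998) = 345.9801 / 238.9537 = 1.44790

1.448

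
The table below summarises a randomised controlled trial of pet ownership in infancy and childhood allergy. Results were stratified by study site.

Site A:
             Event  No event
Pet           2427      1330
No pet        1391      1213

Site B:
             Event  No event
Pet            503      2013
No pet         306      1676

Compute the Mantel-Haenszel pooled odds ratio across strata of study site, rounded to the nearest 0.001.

OR_MH = Σ(aᵢdᵢ/nᵢ) / Σ(bᵢcᵢ/nᵢ), where nᵢ is the stratum total.
Stratum 1 (Site A): n = 6361; a·d/n = 2427·1213/6361 = 462.8126; b·c/n = 1330·1391/6361 = 290.8395
Stratum 2 (Site B): n = 4498; a·d/n = 503·1676/4498 = 187.4229; b·c/n = 2013·306/4498 = 136.9449
OR_MH = (462.8126 + 187.4229) / (290.8395 + 136.9449) = 650.2355 / 427.7844 = 1.52001

1.520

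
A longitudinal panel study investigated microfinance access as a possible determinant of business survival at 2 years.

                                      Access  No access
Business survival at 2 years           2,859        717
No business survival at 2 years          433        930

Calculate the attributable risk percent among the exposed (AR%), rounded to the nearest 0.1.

49.9

Reading the table with exposure as columns: a = 2859 (Access, case), b = 433 (Access, non-case), c = 717 (No access, case), d = 930.
Risk in exposed = 2859/3292 = 0.86847; risk in unexposed = 717/1647 = 0.43534.
RR = 0.86847/0.43534 = 1.99494
AR% = (RR − 1)/RR × 100 = (1.99494 − 1)/1.99494 × 100 = 49.8731%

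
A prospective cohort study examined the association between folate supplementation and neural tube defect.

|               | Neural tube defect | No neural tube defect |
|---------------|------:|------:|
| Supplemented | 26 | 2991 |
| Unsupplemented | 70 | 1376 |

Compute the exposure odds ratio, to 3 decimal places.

0.171

Cells: a = 26, b = 2991, c = 70, d = 1376.
OR = (a·d)/(b·c) = (26 × 1376) / (2991 × 70) = 35776 / 209370 = 0.17087
Exposure is associated with lower odds of neural tube defect (OR = 0.17 < 1).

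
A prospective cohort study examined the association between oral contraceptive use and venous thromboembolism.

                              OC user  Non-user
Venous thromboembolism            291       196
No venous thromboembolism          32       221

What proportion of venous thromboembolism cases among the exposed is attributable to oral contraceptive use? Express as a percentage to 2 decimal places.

Reading the table with exposure as columns: a = 291 (OC user, case), b = 32 (OC user, non-case), c = 196 (Non-user, case), d = 221.
Risk in exposed = 291/323 = 0.90093; risk in unexposed = 196/417 = 0.47002.
RR = 0.90093/0.47002 = 1.91677
AR% = (RR − 1)/RR × 100 = (1.91677 − 1)/1.91677 × 100 = 47.8290%

47.83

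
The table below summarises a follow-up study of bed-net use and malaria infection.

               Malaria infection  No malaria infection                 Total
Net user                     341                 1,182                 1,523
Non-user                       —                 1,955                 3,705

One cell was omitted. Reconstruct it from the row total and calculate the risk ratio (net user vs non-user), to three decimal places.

0.474

The missing cell is in the unexposed row: 3705 − 1955 = 1750.
So a = 341, b = 1182, c = 1750, d = 1955.
RR = [a/(a+b)] / [c/(c+d)] = (341/1523) / (1750/3705) = 0.22390/0.47233 = 0.47403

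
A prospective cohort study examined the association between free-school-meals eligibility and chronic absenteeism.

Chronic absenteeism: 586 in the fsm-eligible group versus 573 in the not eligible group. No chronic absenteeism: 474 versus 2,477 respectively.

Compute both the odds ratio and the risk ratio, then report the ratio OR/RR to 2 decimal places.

From the description: a = 586, b = 474, c = 573, d = 2477.
OR = (586·2477)/(474·573) = 1451522/271602 = 5.34430
Risk in exposed = 586/1060 = 0.55283; risk in unexposed = 573/3050 = 0.18787; RR = 2.94264
OR/RR = 5.34430 / 2.94264 = 1.81616
The outcome is not rare, so the OR lies further from 1 than the RR.

1.82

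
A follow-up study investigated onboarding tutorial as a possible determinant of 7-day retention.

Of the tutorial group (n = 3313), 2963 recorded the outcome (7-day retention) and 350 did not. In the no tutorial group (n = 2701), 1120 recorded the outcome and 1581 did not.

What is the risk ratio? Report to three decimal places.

2.157

From the description: a = 2963, b = 350, c = 1120, d = 1581.
Risk in exposed = 2963/3313 = 0.89436; risk in unexposed = 1120/2701 = 0.41466.
RR = 0.89436 / 0.41466 = 2.15683
The risk among the exposed is 2.16 times that among the unexposed.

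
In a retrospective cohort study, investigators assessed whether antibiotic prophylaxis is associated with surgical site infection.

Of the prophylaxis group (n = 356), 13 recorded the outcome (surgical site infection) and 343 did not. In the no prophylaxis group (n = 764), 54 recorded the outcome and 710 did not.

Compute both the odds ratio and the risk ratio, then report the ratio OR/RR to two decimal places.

0.96

From the description: a = 13, b = 343, c = 54, d = 710.
OR = (13·710)/(343·54) = 9230/18522 = 0.49833
Risk in exposed = 13/356 = 0.03652; risk in unexposed = 54/764 = 0.07068; RR = 0.51665
OR/RR = 0.49833 / 0.51665 = 0.96454
The outcome is rare in both groups, so OR ≈ RR (ratio near 1).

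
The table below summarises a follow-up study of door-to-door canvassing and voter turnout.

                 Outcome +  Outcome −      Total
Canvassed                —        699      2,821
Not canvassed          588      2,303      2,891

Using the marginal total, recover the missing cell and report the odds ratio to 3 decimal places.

The missing cell is in the exposed row: 2821 − 699 = 2122.
So a = 2122, b = 699, c = 588, d = 2303.
OR = (a·d)/(b·c) = (2122 × 2303) / (699 × 588) = 4886966 / 411012 = 11.89008

11.890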